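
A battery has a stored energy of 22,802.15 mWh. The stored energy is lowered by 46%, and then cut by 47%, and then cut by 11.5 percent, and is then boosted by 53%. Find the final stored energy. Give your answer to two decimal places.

Each change multiplies by a factor: 0.54 × 0.53 × 0.885 × 1.53 = 0.38752911.
22,802.15 × 0.38752911 = 8836.4968955865 ≈ 8,836.50.

8,836.50 mWh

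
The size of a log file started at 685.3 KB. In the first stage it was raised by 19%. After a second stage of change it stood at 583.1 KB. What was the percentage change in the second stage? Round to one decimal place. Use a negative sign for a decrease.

After the first stage: 685.3 × 1.19 = 815.507.
Second-stage multiplier: 583.1 ÷ 815.507 ≈ 0.71502.
That is a change of -28.5%.

-28.5%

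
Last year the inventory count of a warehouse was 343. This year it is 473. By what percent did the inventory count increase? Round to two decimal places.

37.90%

Change: 473 − 343 = 130.
Relative to the original: 130 ÷ 343 ≈ 37.90%.
So the inventory count increased by 37.90%.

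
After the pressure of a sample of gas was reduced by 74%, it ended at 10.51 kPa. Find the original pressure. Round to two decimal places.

40.42 kPa

The overall multiplier applied was 0.26.
So the original pressure was 10.51 ÷ 0.26 ≈ 40.42 kPa.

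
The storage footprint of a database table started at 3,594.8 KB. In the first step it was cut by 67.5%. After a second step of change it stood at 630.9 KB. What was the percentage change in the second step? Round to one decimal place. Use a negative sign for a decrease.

-46.0%

After the first step: 3,594.8 × 0.325 = 1168.31.
Second-step multiplier: 630.9 ÷ 1168.31 ≈ 0.54001.
That is a change of -46.0%.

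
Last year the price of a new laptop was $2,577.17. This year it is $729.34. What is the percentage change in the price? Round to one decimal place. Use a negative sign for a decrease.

Change: $729.34 − $2,577.17 = -$1,847.83.
Relative to the original: -$1,847.83 ÷ $2,577.17 ≈ -71.7%.

-71.7%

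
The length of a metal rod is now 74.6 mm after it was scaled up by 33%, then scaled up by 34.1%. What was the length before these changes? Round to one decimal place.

41.8 mm

Undoing the 34.1% increase: 74.6 ÷ 1.341 ≈ 55.630127.
Undoing the 33% increase: 55.630127 ÷ 1.33 ≈ 41.8 mm.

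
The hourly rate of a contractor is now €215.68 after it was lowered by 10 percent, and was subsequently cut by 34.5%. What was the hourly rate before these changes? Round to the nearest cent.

€365.87

The overall multiplier applied was 0.9 × 0.655 = 0.5895.
So the original hourly rate was €215.68 ÷ 0.5895 ≈ €365.87.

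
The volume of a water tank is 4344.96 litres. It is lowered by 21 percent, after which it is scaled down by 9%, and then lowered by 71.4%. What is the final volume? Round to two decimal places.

21% decrease: 4344.96 × 0.79 = 3432.5184.
9% decrease: 3432.5184 × 0.91 = 3123.591744.
After the 71.4% decrease: 3123.591744 × 0.286 = 893.347238784 ≈ 893.35.

893.35 litres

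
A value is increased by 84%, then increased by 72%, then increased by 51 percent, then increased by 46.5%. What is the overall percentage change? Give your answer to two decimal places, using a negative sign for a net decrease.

The combined multiplier is 1.84 × 1.72 × 1.51 × 1.465 = 7.00101232.
That corresponds to an increase of 600.10%.

600.10%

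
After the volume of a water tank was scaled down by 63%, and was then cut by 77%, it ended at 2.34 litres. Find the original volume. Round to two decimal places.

27.50 litres

Undoing the 77% decrease: 2.34 ÷ 0.23 ≈ 10.173913.
Undoing the 63% decrease: 10.173913 ÷ 0.37 ≈ 27.50 litres.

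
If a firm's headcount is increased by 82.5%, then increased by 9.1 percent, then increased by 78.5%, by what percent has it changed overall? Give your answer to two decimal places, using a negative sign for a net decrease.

255.41%

An 82.5% increase multiplies by 1.825.
Then a 9.1% increase: 1.825 × 1.091 = 1.991075.
Then a 78.5% increase: 1.991075 × 1.785 = 3.554068875.
Overall factor 3.554068875, i.e. 255.41%.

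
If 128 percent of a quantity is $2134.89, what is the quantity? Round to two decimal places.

$2134.89 ÷ 1.28 ≈ $1667.88.

$1667.88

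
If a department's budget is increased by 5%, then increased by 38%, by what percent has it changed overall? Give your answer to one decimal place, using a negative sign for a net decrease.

44.9%

The combined multiplier is 1.05 × 1.38 = 1.449.
That corresponds to an increase of 44.9%.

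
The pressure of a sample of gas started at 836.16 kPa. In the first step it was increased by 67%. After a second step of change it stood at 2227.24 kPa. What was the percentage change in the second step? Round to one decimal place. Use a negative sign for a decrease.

After the first step: 836.16 × 1.67 = 1396.3872.
Second-step multiplier: 2227.24 ÷ 1396.3872 ≈ 1.595.
That is a change of 59.5%.

59.5%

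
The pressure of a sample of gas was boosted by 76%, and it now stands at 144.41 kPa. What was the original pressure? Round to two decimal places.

82.05 kPa

The overall multiplier applied was 1.76.
So the original pressure was 144.41 ÷ 1.76 ≈ 82.05 kPa.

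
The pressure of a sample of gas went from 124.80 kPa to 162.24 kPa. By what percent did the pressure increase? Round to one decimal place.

30.0%

Change: 162.24 − 124.80 = 37.44.
Relative to the original: 37.44 ÷ 124.80 = 30.0%.
So the pressure increased by 30.0%.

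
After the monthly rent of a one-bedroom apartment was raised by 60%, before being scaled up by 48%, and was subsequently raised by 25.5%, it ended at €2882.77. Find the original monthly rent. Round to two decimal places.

Undoing the 25.5% increase: €2882.77 ÷ 1.255 ≈ €2297.027888.
Undoing the 48% increase: €2297.027888 ÷ 1.48 ≈ €1552.04587.
Undoing the 60% increase: €1552.04587 ÷ 1.6 ≈ €970.03.

€970.03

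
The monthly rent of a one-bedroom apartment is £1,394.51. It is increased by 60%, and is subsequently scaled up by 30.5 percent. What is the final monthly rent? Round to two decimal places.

£2,911.74

Each change multiplies by a factor: 1.6 × 1.305 = 2.088.
£1,394.51 × 2.088 = £2911.73688 ≈ £2,911.74.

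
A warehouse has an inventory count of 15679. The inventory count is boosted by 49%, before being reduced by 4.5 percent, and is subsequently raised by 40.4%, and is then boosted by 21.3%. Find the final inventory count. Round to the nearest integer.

37996

49% increase: 15679 × 1.49 = 23361.71.
Apply the 4.5% decrease: 23361.71 × 0.955 = 22310.43305.
Apply the 40.4% increase: 22310.43305 × 1.404 = 31323.8480022.
After the 21.3% increase: 31323.8480022 × 1.213 = 37995.8276266686 ≈ 37996.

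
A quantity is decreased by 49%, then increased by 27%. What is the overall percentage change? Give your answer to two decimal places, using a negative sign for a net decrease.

-35.23%

A 49% decrease multiplies by 0.51.
Then a 27% increase: 0.51 × 1.27 = 0.6477.
Overall factor 0.6477, i.e. -35.23%.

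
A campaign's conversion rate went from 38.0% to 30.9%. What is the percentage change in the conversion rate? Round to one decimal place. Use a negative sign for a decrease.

The change is 30.9 − 38.0 = -7.1 percentage points.
Relative to the original 38.0%, that is -7.1 ÷ 38.0 ≈ -18.7%.

-18.7%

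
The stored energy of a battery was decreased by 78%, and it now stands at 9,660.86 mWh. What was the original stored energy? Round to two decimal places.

The overall multiplier applied was 0.22.
So the original stored energy was 9,660.86 ÷ 0.22 = 43,913.00 mWh.

43,913.00 mWh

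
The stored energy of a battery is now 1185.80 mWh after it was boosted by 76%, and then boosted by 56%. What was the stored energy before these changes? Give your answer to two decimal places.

431.89 mWh

The overall multiplier applied was 1.76 × 1.56 = 2.7456.
So the original stored energy was 1185.80 ÷ 2.7456 ≈ 431.89 mWh.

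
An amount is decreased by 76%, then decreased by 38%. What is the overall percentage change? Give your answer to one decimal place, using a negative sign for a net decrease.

-85.1%

A 76% decrease multiplies by 0.24.
Then a 38% decrease: 0.24 × 0.62 = 0.1488.
Overall factor 0.1488, i.e. -85.1%.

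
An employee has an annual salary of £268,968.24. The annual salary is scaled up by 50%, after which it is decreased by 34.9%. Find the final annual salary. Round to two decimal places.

After the 50% increase: £268,968.24 × 1.5 = £403452.36.
After the 34.9% decrease: £403452.36 × 0.651 = £262647.48636 ≈ £262,647.49.

£262,647.49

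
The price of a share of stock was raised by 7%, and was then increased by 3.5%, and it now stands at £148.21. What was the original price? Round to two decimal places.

Undoing the 3.5% increase: £148.21 ÷ 1.035 ≈ £143.198068.
Undoing the 7% increase: £143.198068 ÷ 1.07 ≈ £133.83.

£133.83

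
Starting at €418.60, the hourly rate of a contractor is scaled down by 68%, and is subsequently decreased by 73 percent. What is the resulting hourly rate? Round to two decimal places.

€36.17

After the 68% decrease: €418.60 × 0.32 = €133.952.
After the 73% decrease: €133.952 × 0.27 = €36.16704 ≈ €36.17.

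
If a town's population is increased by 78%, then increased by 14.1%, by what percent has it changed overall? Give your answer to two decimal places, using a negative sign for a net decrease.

The combined multiplier is 1.78 × 1.141 = 2.03098.
That corresponds to an increase of 103.10%.

103.10%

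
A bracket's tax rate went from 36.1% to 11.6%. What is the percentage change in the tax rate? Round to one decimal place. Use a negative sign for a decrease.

The change is 11.6 − 36.1 = -24.5 percentage points.
Relative to the original 36.1%, that is -24.5 ÷ 36.1 ≈ -67.9%.

-67.9%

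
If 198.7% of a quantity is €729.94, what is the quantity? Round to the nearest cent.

€729.94 ÷ 1.987 ≈ €367.36.

€367.36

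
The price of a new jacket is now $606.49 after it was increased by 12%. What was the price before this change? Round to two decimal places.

The overall multiplier applied was 1.12.
So the original price was $606.49 ÷ 1.12 ≈ $541.51.

$541.51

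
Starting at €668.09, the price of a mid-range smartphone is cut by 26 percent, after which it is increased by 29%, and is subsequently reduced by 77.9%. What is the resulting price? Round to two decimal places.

After the 26% decrease: €668.09 × 0.74 = €494.3866.
After the 29% increase: €494.3866 × 1.29 = €637.758714.
Apply the 77.9% decrease: €637.758714 × 0.221 = €140.944675794 ≈ €140.94.

€140.94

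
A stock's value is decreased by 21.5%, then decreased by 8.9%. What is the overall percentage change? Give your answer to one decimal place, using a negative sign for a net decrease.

A 21.5% decrease multiplies by 0.785.
Then an 8.9% decrease: 0.785 × 0.911 = 0.715135.
Overall factor 0.715135, i.e. -28.5%.

-28.5%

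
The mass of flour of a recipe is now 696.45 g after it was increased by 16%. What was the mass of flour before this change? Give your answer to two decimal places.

600.39 g

The overall multiplier applied was 1.16.
So the original mass of flour was 696.45 ÷ 1.16 ≈ 600.39 g.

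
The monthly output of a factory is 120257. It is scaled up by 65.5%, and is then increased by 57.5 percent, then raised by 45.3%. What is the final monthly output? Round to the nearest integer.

65.5% increase: 120257 × 1.655 = 199025.335.
Apply the 57.5% increase: 199025.335 × 1.575 = 313464.902625.
After the 45.3% increase: 313464.902625 × 1.453 = 455464.503514125 ≈ 455465.

455465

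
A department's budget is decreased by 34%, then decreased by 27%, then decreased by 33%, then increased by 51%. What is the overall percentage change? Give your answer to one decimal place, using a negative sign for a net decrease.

The combined multiplier is 0.66 × 0.73 × 0.67 × 1.51 = 0.48743706.
That corresponds to a decrease of 51.3%.

-51.3%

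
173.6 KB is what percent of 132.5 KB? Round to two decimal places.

131.02%

173.6 KB ÷ 132.5 KB ≈ 131.02%.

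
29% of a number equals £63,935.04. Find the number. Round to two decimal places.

£63,935.04 ÷ 0.29 ≈ £220,465.66.

£220,465.66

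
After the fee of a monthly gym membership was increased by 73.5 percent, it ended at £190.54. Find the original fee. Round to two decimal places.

The overall multiplier applied was 1.735.
So the original fee was £190.54 ÷ 1.735 ≈ £109.82.

£109.82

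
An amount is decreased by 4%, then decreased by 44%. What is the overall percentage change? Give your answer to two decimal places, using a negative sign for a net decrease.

The combined multiplier is 0.96 × 0.56 = 0.5376.
That corresponds to a decrease of 46.24%.

-46.24%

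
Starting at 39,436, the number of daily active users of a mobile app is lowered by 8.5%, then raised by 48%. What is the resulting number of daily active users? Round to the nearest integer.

53,404

Apply the 8.5% decrease: 39,436 × 0.915 = 36083.94.
Apply the 48% increase: 36083.94 × 1.48 = 53404.2312 ≈ 53,404.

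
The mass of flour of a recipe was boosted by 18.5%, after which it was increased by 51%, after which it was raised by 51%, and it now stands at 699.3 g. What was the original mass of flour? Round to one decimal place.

258.8 g

Undoing the 51% increase: 699.3 ÷ 1.51 ≈ 463.112583.
Undoing the 51% increase: 463.112583 ÷ 1.51 ≈ 306.697075.
Undoing the 18.5% increase: 306.697075 ÷ 1.185 ≈ 258.8 g.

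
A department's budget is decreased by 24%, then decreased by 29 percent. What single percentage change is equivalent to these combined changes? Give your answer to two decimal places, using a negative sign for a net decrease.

The combined multiplier is 0.76 × 0.71 = 0.5396.
That corresponds to a decrease of 46.04%.

-46.04%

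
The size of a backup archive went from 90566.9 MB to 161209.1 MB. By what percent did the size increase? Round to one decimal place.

78.0%

Change: 161209.1 − 90566.9 = 70642.2.
Relative to the original: 70642.2 ÷ 90566.9 ≈ 78.0%.
So the size increased by 78.0%.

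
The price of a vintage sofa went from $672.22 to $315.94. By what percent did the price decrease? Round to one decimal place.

53.0%

Change: $315.94 − $672.22 = -$356.28.
Relative to the original: -$356.28 ÷ $672.22 ≈ -53.0%.
So the price decreased by 53.0%.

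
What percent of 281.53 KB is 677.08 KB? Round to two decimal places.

240.50%

677.08 KB ÷ 281.53 KB ≈ 240.50%.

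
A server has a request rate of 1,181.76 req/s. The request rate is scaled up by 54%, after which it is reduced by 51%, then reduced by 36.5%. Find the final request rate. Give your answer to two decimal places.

566.27 req/s

After the 54% increase: 1,181.76 × 1.54 = 1819.9104.
Apply the 51% decrease: 1819.9104 × 0.49 = 891.756096.
36.5% decrease: 891.756096 × 0.635 = 566.26512096 ≈ 566.27.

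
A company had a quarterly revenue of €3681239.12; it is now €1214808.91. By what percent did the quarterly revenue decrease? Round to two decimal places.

Change: €1214808.91 − €3681239.12 = -€2466430.21.
Relative to the original: -€2466430.21 ÷ €3681239.12 ≈ -67.00%.
So the quarterly revenue decreased by 67.00%.

67.00%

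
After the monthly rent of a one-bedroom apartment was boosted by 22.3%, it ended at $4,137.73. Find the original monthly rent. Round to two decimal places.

The overall multiplier applied was 1.223.
So the original monthly rent was $4,137.73 ÷ 1.223 ≈ $3,383.26.

$3,383.26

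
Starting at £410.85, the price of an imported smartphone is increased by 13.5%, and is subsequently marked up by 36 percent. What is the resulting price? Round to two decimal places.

£634.19

13.5% increase: £410.85 × 1.135 = £466.31475.
After the 36% increase: £466.31475 × 1.36 = £634.18806 ≈ £634.19.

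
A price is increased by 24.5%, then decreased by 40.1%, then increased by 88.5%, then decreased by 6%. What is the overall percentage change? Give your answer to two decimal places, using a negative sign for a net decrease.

32.14%

A 24.5% increase multiplies by 1.245.
Then a 40.1% decrease: 1.245 × 0.599 = 0.745755.
Then an 88.5% increase: 0.745755 × 1.885 = 1.405748175.
Then a 6% decrease: 1.405748175 × 0.94 = 1.3214032845.
Overall factor 1.3214032845, i.e. 32.14%.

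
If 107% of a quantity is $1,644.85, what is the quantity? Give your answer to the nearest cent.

$1,644.85 ÷ 1.07 ≈ $1,537.24.

$1,537.24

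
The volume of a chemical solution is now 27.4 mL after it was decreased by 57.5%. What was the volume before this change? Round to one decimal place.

64.5 mL

The overall multiplier applied was 0.425.
So the original volume was 27.4 ÷ 0.425 ≈ 64.5 mL.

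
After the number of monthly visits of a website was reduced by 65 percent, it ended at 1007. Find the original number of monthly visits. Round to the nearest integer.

2877

The overall multiplier applied was 0.35.
So the original number of monthly visits was 1007 ÷ 0.35 ≈ 2877.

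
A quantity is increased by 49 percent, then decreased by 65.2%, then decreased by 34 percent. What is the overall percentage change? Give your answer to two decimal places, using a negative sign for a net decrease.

-65.78%

The combined multiplier is 1.49 × 0.348 × 0.66 = 0.3422232.
That corresponds to a decrease of 65.78%.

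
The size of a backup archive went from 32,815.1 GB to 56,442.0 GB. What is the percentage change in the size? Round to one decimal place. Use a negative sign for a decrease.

72.0%

Change: 56,442.0 − 32,815.1 = 23,626.9.
Relative to the original: 23,626.9 ÷ 32,815.1 ≈ 72.0%.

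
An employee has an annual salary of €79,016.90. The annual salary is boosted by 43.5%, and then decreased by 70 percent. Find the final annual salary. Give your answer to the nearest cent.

Each change multiplies by a factor: 1.435 × 0.3 = 0.4305.
€79,016.90 × 0.4305 = €34016.77545 ≈ €34,016.78.

€34,016.78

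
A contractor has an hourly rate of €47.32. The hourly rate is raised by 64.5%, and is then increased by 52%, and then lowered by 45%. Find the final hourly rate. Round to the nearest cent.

64.5% increase: €47.32 × 1.645 = €77.8414.
Apply the 52% increase: €77.8414 × 1.52 = €118.318928.
45% decrease: €118.318928 × 0.55 = €65.0754104 ≈ €65.08.

€65.08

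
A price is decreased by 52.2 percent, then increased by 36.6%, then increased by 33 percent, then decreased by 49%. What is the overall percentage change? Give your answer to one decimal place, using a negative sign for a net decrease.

-55.7%

The combined multiplier is 0.478 × 1.366 × 1.33 × 0.51 = 0.4428946284.
That corresponds to a decrease of 55.7%.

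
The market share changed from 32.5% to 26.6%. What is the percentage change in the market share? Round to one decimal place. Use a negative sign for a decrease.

-18.2%

The change is 26.6 − 32.5 = -5.9 percentage points.
Relative to the original 32.5%, that is -5.9 ÷ 32.5 ≈ -18.2%.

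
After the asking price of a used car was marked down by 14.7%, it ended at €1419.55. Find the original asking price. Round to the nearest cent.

€1664.19

The overall multiplier applied was 0.853.
So the original asking price was €1419.55 ÷ 0.853 ≈ €1664.19.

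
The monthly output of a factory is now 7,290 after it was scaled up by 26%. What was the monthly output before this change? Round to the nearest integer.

The overall multiplier applied was 1.26.
So the original monthly output was 7,290 ÷ 1.26 ≈ 5,786.

5,786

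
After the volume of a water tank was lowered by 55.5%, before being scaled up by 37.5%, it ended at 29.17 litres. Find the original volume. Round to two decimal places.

47.67 litres

The overall multiplier applied was 0.445 × 1.375 = 0.611875.
So the original volume was 29.17 ÷ 0.611875 ≈ 47.67 litres.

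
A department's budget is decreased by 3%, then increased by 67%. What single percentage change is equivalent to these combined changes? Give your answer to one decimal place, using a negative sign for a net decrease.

62.0%

A 3% decrease multiplies by 0.97.
Then a 67% increase: 0.97 × 1.67 = 1.6199.
Overall factor 1.6199, i.e. 62.0%.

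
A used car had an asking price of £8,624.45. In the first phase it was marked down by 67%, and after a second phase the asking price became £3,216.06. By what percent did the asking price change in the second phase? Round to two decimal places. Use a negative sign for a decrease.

After the first phase: £8,624.45 × 0.33 = £2846.0685.
Second-phase multiplier: £3,216.06 ÷ £2846.0685 ≈ 1.130001.
That is a change of 13.00%.

13.00%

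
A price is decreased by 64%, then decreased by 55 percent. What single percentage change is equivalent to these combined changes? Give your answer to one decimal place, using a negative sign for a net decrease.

The combined multiplier is 0.36 × 0.45 = 0.162.
That corresponds to a decrease of 83.8%.

-83.8%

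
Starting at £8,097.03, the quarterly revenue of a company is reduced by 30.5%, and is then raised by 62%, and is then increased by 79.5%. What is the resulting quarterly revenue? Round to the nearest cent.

£16,364.02

After the 30.5% decrease: £8,097.03 × 0.695 = £5627.43585.
Apply the 62% increase: £5627.43585 × 1.62 = £9116.446077.
Apply the 79.5% increase: £9116.446077 × 1.795 = £16364.020708215 ≈ £16,364.02.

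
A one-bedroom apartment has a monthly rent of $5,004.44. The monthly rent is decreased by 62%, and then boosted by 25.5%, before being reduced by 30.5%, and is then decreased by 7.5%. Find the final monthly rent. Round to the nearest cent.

$1,534.30

Apply the 62% decrease: $5,004.44 × 0.38 = $1901.6872.
After the 25.5% increase: $1901.6872 × 1.255 = $2386.617436.
After the 30.5% decrease: $2386.617436 × 0.695 = $1658.69911802.
After the 7.5% decrease: $1658.69911802 × 0.925 = $1534.2966841685 ≈ $1,534.30.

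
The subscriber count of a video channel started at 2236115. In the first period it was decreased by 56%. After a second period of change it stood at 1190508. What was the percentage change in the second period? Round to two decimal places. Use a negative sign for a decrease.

After the first period: 2236115 × 0.44 = 983890.6.
Second-period multiplier: 1190508 ÷ 983890.6 ≈ 1.21.
That is a change of 21.00%.

21.00%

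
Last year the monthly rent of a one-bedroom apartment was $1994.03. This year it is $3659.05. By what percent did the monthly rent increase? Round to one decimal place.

Change: $3659.05 − $1994.03 = $1665.02.
Relative to the original: $1665.02 ÷ $1994.03 ≈ 83.5%.
So the monthly rent increased by 83.5%.

83.5%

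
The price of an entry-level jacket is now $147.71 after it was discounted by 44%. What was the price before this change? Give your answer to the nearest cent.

The overall multiplier applied was 0.56.
So the original price was $147.71 ÷ 0.56 ≈ $263.77.

$263.77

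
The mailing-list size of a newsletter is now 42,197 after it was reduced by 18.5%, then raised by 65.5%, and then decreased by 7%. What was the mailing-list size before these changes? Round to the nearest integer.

33,639

The overall multiplier applied was 0.815 × 1.655 × 0.93 = 1.25440725.
So the original mailing-list size was 42,197 ÷ 1.25440725 ≈ 33,639.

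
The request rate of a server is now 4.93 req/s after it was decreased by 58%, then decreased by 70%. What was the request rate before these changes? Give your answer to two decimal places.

Undoing the 70% decrease: 4.93 ÷ 0.3 ≈ 16.433333.
Undoing the 58% decrease: 16.433333 ÷ 0.42 ≈ 39.13 req/s.

39.13 req/s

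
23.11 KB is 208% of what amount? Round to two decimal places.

23.11 KB ÷ 2.08 ≈ 11.11 KB.

11.11 KB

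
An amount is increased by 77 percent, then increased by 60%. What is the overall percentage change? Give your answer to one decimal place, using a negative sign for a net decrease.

The combined multiplier is 1.77 × 1.6 = 2.832.
That corresponds to an increase of 183.2%.

183.2%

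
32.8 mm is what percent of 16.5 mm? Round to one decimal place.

32.8 mm ÷ 16.5 mm ≈ 198.8%.

198.8%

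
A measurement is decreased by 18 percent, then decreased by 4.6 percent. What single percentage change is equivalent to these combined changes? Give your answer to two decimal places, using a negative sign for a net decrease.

The combined multiplier is 0.82 × 0.954 = 0.78228.
That corresponds to a decrease of 21.77%.

-21.77%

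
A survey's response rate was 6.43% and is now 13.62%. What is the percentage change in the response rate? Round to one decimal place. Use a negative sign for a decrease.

111.8%

The change is 13.62 − 6.43 = 7.19 percentage points.
Relative to the original 6.43%, that is 7.19 ÷ 6.43 ≈ 111.8%.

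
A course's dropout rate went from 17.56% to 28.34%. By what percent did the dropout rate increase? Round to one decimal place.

61.4%

The change is 28.34 − 17.56 = 10.78 percentage points.
Relative to the original 17.56%, that is 10.78 ÷ 17.56 ≈ 61.4%.
So the dropout rate rose by 61.4%.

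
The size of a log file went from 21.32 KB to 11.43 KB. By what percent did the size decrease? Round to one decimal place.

46.4%

Change: 11.43 − 21.32 = -9.89.
Relative to the original: -9.89 ÷ 21.32 ≈ -46.4%.
So the size decreased by 46.4%.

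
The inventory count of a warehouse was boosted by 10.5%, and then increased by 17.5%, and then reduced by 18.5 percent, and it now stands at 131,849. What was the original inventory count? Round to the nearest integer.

124,600

Undoing the 18.5% decrease: 131,849 ÷ 0.815 ≈ 161777.91411.
Undoing the 17.5% increase: 161777.91411 ÷ 1.175 ≈ 137683.331157.
Undoing the 10.5% increase: 137683.331157 ÷ 1.105 ≈ 124,600.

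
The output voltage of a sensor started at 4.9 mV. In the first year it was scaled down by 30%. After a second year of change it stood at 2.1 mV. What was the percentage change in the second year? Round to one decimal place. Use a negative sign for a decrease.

-38.8%

After the first year: 4.9 × 0.7 = 3.43.
Second-year multiplier: 2.1 ÷ 3.43 ≈ 0.61224.
That is a change of -38.8%.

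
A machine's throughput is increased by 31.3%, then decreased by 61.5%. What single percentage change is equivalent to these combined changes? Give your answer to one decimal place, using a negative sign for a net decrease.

-49.4%

A 31.3% increase multiplies by 1.313.
Then a 61.5% decrease: 1.313 × 0.385 = 0.505505.
Overall factor 0.505505, i.e. -49.4%.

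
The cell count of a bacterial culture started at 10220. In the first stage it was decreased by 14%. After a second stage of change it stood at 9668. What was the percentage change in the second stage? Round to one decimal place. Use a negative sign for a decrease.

After the first stage: 10220 × 0.86 = 8789.2.
Second-stage multiplier: 9668 ÷ 8789.2 ≈ 1.09999.
That is a change of 10.0%.

10.0%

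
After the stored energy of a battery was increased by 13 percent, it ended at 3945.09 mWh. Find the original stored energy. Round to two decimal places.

The overall multiplier applied was 1.13.
So the original stored energy was 3945.09 ÷ 1.13 ≈ 3491.23 mWh.

3491.23 mWh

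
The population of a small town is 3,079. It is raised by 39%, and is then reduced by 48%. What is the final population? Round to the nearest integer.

Apply the 39% increase: 3,079 × 1.39 = 4279.81.
After the 48% decrease: 4279.81 × 0.52 = 2225.5012 ≈ 2,226.

2,226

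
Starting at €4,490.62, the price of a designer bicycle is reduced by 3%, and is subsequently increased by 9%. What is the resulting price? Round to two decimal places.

Each change multiplies by a factor: 0.97 × 1.09 = 1.0573.
€4,490.62 × 1.0573 = €4747.932526 ≈ €4,747.93.

€4,747.93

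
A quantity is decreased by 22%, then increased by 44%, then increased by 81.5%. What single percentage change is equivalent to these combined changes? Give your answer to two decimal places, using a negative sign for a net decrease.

The combined multiplier is 0.78 × 1.44 × 1.815 = 2.038608.
That corresponds to an increase of 103.86%.

103.86%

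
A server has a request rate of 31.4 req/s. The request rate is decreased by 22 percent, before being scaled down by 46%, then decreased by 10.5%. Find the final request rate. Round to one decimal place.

11.8 req/s

22% decrease: 31.4 × 0.78 = 24.492.
Apply the 46% decrease: 24.492 × 0.54 = 13.22568.
10.5% decrease: 13.22568 × 0.895 = 11.8369836 ≈ 11.8.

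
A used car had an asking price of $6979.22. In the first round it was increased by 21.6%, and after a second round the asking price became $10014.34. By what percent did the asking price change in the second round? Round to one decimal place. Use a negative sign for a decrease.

18.0%

After the first round: $6979.22 × 1.216 = $8486.73152.
Second-round multiplier: $10014.34 ÷ $8486.73152 ≈ 1.18.
That is a change of 18.0%.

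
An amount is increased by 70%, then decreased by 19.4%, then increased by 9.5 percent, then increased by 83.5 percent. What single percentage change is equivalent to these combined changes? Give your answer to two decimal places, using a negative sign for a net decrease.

175.32%

A 70% increase multiplies by 1.7.
Then a 19.4% decrease: 1.7 × 0.806 = 1.3702.
Then a 9.5% increase: 1.3702 × 1.095 = 1.500369.
Then an 83.5% increase: 1.500369 × 1.835 = 2.753177115.
Overall factor 2.753177115, i.e. 175.32%.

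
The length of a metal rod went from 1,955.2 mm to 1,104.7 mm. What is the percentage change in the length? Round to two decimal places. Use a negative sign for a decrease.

Change: 1,104.7 − 1,955.2 = -850.5.
Relative to the original: -850.5 ÷ 1,955.2 ≈ -43.50%.

-43.50%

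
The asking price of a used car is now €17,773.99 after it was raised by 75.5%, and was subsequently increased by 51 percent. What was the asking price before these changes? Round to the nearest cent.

€6,707.04

Undoing the 51% increase: €17,773.99 ÷ 1.51 ≈ €11770.854305.
Undoing the 75.5% increase: €11770.854305 ÷ 1.755 ≈ €6,707.04.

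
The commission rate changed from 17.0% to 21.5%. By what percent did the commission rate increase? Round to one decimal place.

The change is 21.5 − 17.0 = 4.5 percentage points.
Relative to the original 17.0%, that is 4.5 ÷ 17.0 ≈ 26.5%.
So the commission rate rose by 26.5%.

26.5%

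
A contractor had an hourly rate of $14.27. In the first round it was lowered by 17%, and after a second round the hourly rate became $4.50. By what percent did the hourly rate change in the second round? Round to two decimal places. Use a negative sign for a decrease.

-62.01%

After the first round: $14.27 × 0.83 = $11.8441.
Second-round multiplier: $4.50 ÷ $11.8441 ≈ 0.379936.
That is a change of -62.01%.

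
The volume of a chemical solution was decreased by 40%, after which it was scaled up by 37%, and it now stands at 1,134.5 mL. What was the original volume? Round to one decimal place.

The overall multiplier applied was 0.6 × 1.37 = 0.822.
So the original volume was 1,134.5 ÷ 0.822 ≈ 1,380.2 mL.

1,380.2 mL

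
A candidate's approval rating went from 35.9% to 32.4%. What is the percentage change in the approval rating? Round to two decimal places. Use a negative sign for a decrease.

The change is 32.4 − 35.9 = -3.5 percentage points.
Relative to the original 35.9%, that is -3.5 ÷ 35.9 ≈ -9.75%.

-9.75%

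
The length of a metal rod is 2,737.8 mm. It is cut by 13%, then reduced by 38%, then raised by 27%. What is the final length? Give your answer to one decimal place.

1,875.5 mm

Apply the 13% decrease: 2,737.8 × 0.87 = 2381.886.
After the 38% decrease: 2381.886 × 0.62 = 1476.76932.
Apply the 27% increase: 1476.76932 × 1.27 = 1875.4970364 ≈ 1,875.5.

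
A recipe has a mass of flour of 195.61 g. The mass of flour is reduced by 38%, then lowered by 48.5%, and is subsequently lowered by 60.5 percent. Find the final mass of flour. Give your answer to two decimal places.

Each change multiplies by a factor: 0.62 × 0.515 × 0.395 = 0.1261235.
195.61 × 0.1261235 = 24.671017835 ≈ 24.67.

24.67 g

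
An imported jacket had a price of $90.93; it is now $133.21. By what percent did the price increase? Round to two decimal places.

46.50%

Change: $133.21 − $90.93 = $42.28.
Relative to the original: $42.28 ÷ $90.93 ≈ 46.50%.
So the price increased by 46.50%.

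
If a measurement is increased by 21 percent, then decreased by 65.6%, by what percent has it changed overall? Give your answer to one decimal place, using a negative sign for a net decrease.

A 21% increase multiplies by 1.21.
Then a 65.6% decrease: 1.21 × 0.344 = 0.41624.
Overall factor 0.41624, i.e. -58.4%.

-58.4%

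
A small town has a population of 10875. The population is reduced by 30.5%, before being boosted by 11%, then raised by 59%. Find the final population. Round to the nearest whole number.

13339

Apply the 30.5% decrease: 10875 × 0.695 = 7558.125.
Apply the 11% increase: 7558.125 × 1.11 = 8389.51875.
After the 59% increase: 8389.51875 × 1.59 = 13339.3348125 ≈ 13339.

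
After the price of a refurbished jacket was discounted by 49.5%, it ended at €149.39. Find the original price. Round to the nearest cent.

The overall multiplier applied was 0.505.
So the original price was €149.39 ÷ 0.505 ≈ €295.82.

€295.82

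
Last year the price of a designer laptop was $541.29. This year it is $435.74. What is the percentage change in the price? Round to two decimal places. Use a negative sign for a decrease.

Change: $435.74 − $541.29 = -$105.55.
Relative to the original: -$105.55 ÷ $541.29 ≈ -19.50%.

-19.50%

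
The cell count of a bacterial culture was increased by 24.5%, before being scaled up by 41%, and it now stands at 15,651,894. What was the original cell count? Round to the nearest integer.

8,916,172

Undoing the 41% increase: 15,651,894 ÷ 1.41 ≈ 11100634.042553.
Undoing the 24.5% increase: 11100634.042553 ÷ 1.245 ≈ 8,916,172.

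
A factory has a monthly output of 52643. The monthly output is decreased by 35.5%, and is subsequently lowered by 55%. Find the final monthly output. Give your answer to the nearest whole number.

Apply the 35.5% decrease: 52643 × 0.645 = 33954.735.
55% decrease: 33954.735 × 0.45 = 15279.63075 ≈ 15280.

15280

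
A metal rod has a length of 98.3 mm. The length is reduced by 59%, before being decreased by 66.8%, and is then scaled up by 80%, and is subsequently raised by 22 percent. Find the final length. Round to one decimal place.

After the 59% decrease: 98.3 × 0.41 = 40.303.
66.8% decrease: 40.303 × 0.332 = 13.380596.
80% increase: 13.380596 × 1.8 = 24.0850728.
22% increase: 24.0850728 × 1.22 = 29.383788816 ≈ 29.4.

29.4 mm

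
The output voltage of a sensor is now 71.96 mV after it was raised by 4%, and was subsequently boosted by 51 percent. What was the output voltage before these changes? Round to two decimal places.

45.82 mV

The overall multiplier applied was 1.04 × 1.51 = 1.5704.
So the original output voltage was 71.96 ÷ 1.5704 ≈ 45.82 mV.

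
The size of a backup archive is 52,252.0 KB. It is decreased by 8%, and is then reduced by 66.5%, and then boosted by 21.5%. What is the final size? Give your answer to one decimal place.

Each change multiplies by a factor: 0.92 × 0.335 × 1.215 = 0.374463.
52,252.0 × 0.374463 = 19566.440676 ≈ 19,566.4.

19,566.4 KB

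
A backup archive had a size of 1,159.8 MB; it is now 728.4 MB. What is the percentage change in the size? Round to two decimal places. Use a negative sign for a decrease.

-37.20%

Change: 728.4 − 1,159.8 = -431.4.
Relative to the original: -431.4 ÷ 1,159.8 ≈ -37.20%.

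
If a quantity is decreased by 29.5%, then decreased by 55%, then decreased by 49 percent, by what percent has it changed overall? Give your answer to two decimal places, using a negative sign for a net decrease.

-83.82%

A 29.5% decrease multiplies by 0.705.
Then a 55% decrease: 0.705 × 0.45 = 0.31725.
Then a 49% decrease: 0.31725 × 0.51 = 0.1617975.
Overall factor 0.1617975, i.e. -83.82%.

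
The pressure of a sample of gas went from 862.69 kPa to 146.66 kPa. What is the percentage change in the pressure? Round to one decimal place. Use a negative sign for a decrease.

Change: 146.66 − 862.69 = -716.03.
Relative to the original: -716.03 ÷ 862.69 ≈ -83.0%.

-83.0%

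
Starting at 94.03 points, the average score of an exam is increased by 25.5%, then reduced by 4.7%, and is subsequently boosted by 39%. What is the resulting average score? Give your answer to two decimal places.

156.32 points

Apply the 25.5% increase: 94.03 × 1.255 = 118.00765.
After the 4.7% decrease: 118.00765 × 0.953 = 112.46129045.
After the 39% increase: 112.46129045 × 1.39 = 156.3211937255 ≈ 156.32.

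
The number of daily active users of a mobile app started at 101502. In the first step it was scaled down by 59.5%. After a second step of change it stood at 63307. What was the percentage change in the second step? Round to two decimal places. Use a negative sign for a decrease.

54.00%

After the first step: 101502 × 0.405 = 41108.31.
Second-step multiplier: 63307 ÷ 41108.31 ≈ 1.540005.
That is a change of 54.00%.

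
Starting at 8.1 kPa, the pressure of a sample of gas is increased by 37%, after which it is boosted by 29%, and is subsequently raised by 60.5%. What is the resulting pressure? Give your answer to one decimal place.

23.0 kPa

Each change multiplies by a factor: 1.37 × 1.29 × 1.605 = 2.8365165.
8.1 × 2.8365165 = 22.97578365 ≈ 23.0.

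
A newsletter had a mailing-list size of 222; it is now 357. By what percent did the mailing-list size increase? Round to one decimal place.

Change: 357 − 222 = 135.
Relative to the original: 135 ÷ 222 ≈ 60.8%.
So the mailing-list size increased by 60.8%.

60.8%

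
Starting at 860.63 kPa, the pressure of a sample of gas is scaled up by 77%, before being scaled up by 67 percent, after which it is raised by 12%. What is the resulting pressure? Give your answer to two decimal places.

2849.21 kPa

Apply the 77% increase: 860.63 × 1.77 = 1523.3151.
Apply the 67% increase: 1523.3151 × 1.67 = 2543.936217.
Apply the 12% increase: 2543.936217 × 1.12 = 2849.20856304 ≈ 2849.21.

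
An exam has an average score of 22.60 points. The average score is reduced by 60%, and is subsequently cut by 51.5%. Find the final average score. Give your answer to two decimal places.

Apply the 60% decrease: 22.60 × 0.4 = 9.04.
After the 51.5% decrease: 9.04 × 0.485 = 4.3844 ≈ 4.38.

4.38 points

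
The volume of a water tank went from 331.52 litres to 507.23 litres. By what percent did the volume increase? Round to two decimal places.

Change: 507.23 − 331.52 = 175.71.
Relative to the original: 175.71 ÷ 331.52 ≈ 53.00%.
So the volume increased by 53.00%.

53.00%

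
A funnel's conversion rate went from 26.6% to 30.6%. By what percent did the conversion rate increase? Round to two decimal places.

15.04%

The change is 30.6 − 26.6 = 4.0 percentage points.
Relative to the original 26.6%, that is 4.0 ÷ 26.6 ≈ 15.04%.
So the conversion rate rose by 15.04%.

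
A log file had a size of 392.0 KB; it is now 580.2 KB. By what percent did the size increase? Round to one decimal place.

Change: 580.2 − 392.0 = 188.2.
Relative to the original: 188.2 ÷ 392.0 ≈ 48.0%.
So the size increased by 48.0%.

48.0%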